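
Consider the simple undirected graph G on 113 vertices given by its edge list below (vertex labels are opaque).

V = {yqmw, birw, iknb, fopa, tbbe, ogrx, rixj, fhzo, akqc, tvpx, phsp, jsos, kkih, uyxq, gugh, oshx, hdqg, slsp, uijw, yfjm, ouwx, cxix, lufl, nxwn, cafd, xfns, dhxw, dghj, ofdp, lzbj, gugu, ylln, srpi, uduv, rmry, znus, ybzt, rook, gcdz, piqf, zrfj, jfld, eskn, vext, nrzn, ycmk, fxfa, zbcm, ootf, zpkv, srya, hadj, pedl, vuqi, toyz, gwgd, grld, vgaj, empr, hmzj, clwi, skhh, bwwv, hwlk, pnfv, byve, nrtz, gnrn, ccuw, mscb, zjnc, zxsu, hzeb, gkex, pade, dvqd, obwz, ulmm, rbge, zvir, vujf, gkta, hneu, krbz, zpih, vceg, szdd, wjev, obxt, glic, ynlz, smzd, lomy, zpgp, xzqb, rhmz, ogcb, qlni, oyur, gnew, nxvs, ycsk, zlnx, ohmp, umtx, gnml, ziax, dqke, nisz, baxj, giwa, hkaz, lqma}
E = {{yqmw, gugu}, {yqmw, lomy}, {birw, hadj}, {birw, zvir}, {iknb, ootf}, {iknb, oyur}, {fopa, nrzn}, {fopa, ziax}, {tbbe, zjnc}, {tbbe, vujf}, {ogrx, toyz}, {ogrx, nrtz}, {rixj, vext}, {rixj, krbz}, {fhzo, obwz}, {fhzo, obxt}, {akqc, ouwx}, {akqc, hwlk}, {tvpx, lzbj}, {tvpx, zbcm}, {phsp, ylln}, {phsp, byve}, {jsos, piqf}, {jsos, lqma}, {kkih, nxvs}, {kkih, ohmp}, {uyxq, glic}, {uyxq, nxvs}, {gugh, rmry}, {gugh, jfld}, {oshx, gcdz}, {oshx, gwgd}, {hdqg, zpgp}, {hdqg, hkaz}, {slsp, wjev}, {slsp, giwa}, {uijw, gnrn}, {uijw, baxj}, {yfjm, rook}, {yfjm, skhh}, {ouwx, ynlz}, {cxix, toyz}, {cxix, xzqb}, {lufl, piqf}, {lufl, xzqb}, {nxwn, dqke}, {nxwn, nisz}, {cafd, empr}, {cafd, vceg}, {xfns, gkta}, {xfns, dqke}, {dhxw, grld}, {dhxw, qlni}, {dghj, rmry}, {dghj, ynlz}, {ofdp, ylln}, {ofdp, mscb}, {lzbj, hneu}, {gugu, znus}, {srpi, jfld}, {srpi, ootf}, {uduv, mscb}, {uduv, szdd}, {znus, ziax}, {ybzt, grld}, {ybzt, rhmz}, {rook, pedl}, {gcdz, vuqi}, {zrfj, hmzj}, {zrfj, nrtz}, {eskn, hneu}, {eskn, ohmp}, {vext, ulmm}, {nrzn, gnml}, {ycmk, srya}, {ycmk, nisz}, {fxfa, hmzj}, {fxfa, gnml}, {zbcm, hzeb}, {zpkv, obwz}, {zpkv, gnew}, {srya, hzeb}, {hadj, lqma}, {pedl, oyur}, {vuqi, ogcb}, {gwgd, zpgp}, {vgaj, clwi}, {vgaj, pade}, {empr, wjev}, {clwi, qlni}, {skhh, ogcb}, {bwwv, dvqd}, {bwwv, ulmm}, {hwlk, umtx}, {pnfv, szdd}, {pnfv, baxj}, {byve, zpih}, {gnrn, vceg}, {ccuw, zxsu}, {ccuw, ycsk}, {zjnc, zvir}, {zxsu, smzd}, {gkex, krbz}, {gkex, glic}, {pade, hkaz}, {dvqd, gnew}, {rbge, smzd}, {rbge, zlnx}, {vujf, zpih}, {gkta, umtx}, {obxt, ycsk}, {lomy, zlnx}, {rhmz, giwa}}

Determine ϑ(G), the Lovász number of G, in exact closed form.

113*cos(pi/113)/(cos(pi/113) + 1)

N(lzbj) = {tvpx, hneu}, |N(lzbj)| = 2.
N(pade) = {vgaj, hkaz}, |N(pade)| = 2.
Vertex byve has 2 neighbors: phsp, zpih.
Vertex tvpx has 2 neighbors: lzbj, zbcm.
deg(v) = 2 for all v (|V|=113); the odd cycle C_{113}.
Distinct eigenvalues (to 5 d.p.): [2.0, 1.99691, 1.98765, 1.97224, 1.95074, 1.9232, 1.88973, 1.85041, 1.80537, 1.75475, 1.69871, 1.63742, 1.57106, 1.49985, 1.42401, 1.34376, 1.25936, 1.17107, 1.07915, 0.98391, 0.88562, 0.78459, 0.68114, 0.57558, 0.46824, 0.35946, 0.24956, 0.1389, 0.0278, -0.08338, -0.1943, -0.30463, -0.41401, -0.52211, -0.6286, -0.73315, -0.83543, -0.93512, -1.03193, -1.12555, -1.21568, -1.30206, -1.38442, -1.4625, -1.53605, -1.60486, -1.66871, -1.7274, -1.78075, -1.8286, -1.87079, -1.9072, -1.93772, -1.96225, -1.98071, -1.99305, -1.99923].
With N=113: ϑ(G) = 113·(-(-1)*2*cos(pi/113))/(2−(-2*cos(pi/113))) = 113*cos(pi/113)/(cos(pi/113) + 1).
≈ 56.48908089 (to 8 d.p.).
Lovász sandwich 56 ≤ 113*cos(pi/113)/(cos(pi/113) + 1) ≤ 57: both strict.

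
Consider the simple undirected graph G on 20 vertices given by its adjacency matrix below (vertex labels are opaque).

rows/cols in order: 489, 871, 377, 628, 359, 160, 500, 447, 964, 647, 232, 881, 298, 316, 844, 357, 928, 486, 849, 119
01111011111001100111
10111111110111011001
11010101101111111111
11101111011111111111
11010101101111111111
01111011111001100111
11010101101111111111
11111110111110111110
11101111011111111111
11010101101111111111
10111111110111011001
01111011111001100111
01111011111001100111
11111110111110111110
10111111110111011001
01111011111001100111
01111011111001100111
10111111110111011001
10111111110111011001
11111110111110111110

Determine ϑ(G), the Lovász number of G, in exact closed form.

6

deg(628) = 18; N(628) = {489, 871, 377, 359, 160, 500, 447, 647, 232, 881, 298, 316, 844, 357, 928, 486, 849, 119}.
N(849) = {489, 377, 628, 359, 160, 500, 447, 964, 647, 881, 298, 316, 357, 928, 119}, |N(849)| = 15.
Vertex 119 has 17 neighbors: 489, 871, 377, 628, 359, 160, 500, 964, 647, 232, 881, 298, 844, 357, 928, 486, 849.
Vertex 377 has 16 neighbors: 489, 871, 628, 160, 447, 964, 232, 881, 298, 316, 844, 357, 928, 486, 849, 119.
5 parts of sizes [6, 5, 4, 3, 2]; α(G) = 6 = ϑ (perfect).
ϑ(G) ≈ 6.000000000.
Lovász sandwich 6 ≤ 6 ≤ 6: collapsed.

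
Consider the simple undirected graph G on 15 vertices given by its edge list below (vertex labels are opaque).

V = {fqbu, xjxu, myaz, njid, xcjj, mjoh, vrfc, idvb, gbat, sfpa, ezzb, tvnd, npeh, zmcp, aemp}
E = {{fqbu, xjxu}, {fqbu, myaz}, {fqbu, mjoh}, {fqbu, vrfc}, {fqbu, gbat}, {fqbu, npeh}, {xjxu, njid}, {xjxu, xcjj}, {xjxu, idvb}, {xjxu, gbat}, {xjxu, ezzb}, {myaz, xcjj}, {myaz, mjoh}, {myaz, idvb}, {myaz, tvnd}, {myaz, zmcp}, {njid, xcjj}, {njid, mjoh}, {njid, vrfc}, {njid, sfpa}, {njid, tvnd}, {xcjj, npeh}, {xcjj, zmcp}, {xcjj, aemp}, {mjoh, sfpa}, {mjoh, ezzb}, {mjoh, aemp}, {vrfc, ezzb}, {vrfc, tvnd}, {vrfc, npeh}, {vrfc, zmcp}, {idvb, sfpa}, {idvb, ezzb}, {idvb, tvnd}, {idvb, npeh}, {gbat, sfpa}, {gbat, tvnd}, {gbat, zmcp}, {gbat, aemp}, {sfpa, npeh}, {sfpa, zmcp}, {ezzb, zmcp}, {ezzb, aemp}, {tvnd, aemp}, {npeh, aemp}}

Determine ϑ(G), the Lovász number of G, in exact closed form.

5

deg(fqbu) = 6; N(fqbu) = {xjxu, myaz, mjoh, vrfc, gbat, npeh}.
deg(xcjj) = 6; N(xcjj) = {xjxu, myaz, njid, npeh, zmcp, aemp}.
N(vrfc) = {fqbu, njid, ezzb, tvnd, npeh, zmcp}, |N(vrfc)| = 6.
N(tvnd) = {myaz, njid, vrfc, idvb, gbat, aemp}, |N(tvnd)| = 6.
15-vertex 6-regular graph: this is K(6,2), the Kneser graph.
A has 3 distinct eigenvalues ≈ [6.0, 1.0, -3.0].
Lovász: ϑ = −15(-3)/(6+-1*(-3)) = 5.
Numerically 5.000000000.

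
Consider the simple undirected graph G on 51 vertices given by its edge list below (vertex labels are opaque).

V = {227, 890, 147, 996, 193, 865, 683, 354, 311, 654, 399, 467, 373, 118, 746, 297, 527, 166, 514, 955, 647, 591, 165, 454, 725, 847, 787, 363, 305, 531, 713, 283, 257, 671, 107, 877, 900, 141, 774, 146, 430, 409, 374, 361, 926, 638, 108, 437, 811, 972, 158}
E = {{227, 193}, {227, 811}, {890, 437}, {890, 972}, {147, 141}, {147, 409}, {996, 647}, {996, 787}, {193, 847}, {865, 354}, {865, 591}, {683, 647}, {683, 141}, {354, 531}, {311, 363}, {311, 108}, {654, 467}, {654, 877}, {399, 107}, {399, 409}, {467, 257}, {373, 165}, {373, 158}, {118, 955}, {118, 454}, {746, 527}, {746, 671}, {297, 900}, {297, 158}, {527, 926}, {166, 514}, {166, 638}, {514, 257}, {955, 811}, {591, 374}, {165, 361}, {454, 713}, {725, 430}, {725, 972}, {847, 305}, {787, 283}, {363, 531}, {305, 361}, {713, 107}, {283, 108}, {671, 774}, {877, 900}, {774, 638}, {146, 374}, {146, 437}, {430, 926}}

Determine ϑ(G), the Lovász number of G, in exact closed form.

deg(305) = 2; N(305) = {847, 361}.
deg(531) = 2; N(531) = {354, 363}.
N(774) = {671, 638}, |N(774)| = 2.
Vertex 467 has 2 neighbors: 654, 257.
Every vertex has degree 2 (N=51); the odd cycle C_{51}.
spec(A) ≈ [2.0, 1.984841, 1.939594, 1.864944, 1.762024, 1.632394, 1.478018, 1.301237, 1.10473, 0.891477, 0.66471, 0.427866, 0.184537, -0.06159, -0.306783, -0.547326, -0.779572, -1.0, -1.205269, -1.392268, -1.558161, -1.700434, -1.816931, -1.905884, -1.965946, -1.996207] (distinct, 6 d.p.).
−51·(-2*cos(pi/51)) / ((2)−(-2*cos(pi/51))) = 51*cos(pi/51)/(cos(pi/51) + 1) = ϑ(G).
= 25.47579449… (decimal).
α=25, χ(Ḡ)=26; ϑ=51*cos(pi/51)/(cos(pi/51) + 1) lies between (both strict).

51*cos(pi/51)/(cos(pi/51) + 1)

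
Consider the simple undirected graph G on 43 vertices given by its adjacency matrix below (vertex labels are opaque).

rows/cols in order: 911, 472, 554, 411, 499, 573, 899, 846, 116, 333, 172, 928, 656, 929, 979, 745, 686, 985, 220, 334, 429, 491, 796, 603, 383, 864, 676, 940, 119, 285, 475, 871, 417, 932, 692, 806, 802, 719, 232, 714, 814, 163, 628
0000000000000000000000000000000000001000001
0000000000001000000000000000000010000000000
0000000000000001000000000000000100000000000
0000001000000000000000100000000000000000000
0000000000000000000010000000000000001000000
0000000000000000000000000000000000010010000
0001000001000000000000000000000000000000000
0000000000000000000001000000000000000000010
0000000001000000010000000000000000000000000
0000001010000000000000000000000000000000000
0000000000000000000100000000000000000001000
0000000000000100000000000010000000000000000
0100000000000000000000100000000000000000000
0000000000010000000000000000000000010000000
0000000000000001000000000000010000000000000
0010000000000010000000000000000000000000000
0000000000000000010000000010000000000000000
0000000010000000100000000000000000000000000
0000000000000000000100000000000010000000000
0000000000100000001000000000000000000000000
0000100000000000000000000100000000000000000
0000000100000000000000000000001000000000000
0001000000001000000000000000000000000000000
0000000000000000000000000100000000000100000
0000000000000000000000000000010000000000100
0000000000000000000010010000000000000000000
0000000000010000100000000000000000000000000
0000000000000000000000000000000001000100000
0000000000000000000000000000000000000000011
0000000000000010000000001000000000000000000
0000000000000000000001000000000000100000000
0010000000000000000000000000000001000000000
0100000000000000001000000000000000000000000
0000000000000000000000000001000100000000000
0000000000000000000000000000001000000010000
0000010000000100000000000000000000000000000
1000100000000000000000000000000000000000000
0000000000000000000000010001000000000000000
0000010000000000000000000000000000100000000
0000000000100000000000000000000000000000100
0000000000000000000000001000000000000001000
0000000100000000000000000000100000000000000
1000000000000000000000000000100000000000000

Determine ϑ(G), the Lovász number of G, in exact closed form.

43*cos(pi/43)/(cos(pi/43) + 1)

deg(864) = 2; N(864) = {429, 603}.
N(871) = {554, 932}, |N(871)| = 2.
N(928) = {929, 676}, |N(928)| = 2.
Vertex 334 has 2 neighbors: 172, 220.
Every vertex has degree 2 (N=43); the odd cycle C_{43}.
Distinct eigenvalues (to 6 d.p.): [2.0, 1.978687, 1.915201, 1.810896, 1.667996, 1.489544, 1.279346, 1.041881, 0.782209, 0.505867, 0.218742, -0.073044, -0.363274, -0.645761, -0.914485, -1.163718, -1.388148, -1.582993, -1.744099, -1.868032, -1.952152, -1.994665].
Lovász: ϑ = −43(-2*cos(pi/43))/(2+-(-1)*2*cos(pi/43)) = 43*cos(pi/43)/(cos(pi/43) + 1).
Numerically 21.4712837.
Check 21 ≤ 43*cos(pi/43)/(cos(pi/43) + 1) ≤ 22: both strict.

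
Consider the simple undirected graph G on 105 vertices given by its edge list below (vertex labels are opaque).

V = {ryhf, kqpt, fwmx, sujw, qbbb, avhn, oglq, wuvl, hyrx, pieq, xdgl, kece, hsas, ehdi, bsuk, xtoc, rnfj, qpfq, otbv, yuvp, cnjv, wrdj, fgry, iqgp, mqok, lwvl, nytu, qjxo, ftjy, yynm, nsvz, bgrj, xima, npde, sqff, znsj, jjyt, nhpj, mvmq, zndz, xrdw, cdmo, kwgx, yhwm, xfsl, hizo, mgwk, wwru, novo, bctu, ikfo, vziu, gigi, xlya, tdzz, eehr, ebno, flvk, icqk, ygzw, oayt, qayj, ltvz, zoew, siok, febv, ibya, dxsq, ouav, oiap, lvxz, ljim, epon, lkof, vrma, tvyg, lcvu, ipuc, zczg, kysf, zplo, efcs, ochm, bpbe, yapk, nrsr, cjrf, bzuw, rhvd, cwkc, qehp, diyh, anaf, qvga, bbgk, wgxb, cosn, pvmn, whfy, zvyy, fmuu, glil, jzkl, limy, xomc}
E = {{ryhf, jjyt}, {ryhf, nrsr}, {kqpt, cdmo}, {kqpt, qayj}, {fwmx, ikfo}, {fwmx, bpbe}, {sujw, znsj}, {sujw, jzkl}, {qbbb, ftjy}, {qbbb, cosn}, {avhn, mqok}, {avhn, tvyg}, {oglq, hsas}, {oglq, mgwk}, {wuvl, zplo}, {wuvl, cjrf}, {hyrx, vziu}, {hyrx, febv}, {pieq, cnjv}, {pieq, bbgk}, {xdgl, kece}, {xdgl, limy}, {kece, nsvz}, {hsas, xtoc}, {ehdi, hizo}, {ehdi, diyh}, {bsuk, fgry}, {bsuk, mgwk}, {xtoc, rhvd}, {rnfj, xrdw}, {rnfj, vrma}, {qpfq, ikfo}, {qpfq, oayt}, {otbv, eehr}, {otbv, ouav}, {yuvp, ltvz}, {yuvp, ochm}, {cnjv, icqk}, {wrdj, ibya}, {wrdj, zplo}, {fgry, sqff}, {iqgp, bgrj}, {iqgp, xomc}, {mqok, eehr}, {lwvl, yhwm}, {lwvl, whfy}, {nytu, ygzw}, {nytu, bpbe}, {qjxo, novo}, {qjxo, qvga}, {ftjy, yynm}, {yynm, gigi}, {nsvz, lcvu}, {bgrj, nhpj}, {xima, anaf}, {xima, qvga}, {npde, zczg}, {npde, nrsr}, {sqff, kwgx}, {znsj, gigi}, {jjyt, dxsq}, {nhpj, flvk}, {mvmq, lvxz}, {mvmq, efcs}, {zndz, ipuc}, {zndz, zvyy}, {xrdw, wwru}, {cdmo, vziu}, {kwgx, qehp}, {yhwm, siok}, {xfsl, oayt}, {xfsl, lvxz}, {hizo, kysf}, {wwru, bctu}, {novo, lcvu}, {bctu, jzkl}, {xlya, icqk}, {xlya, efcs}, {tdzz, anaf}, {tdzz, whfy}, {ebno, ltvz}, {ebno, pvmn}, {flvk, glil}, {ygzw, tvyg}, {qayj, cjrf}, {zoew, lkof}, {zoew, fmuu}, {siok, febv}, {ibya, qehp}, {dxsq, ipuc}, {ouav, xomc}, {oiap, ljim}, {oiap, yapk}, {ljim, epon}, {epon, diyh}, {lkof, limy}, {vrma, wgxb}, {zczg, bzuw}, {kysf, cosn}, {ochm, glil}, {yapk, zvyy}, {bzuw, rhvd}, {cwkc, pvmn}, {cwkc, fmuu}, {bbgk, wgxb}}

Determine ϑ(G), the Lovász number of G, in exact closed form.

105*cos(pi/105)/(cos(pi/105) + 1)

Vertex mqok has 2 neighbors: avhn, eehr.
deg(lcvu) = 2; N(lcvu) = {nsvz, novo}.
N(kqpt) = {cdmo, qayj}, |N(kqpt)| = 2.
deg(flvk) = 2; N(flvk) = {nhpj, glil}.
2-regular, N=105; a single 105-cycle (edge-transitive).
A has 53 distinct eigenvalues ≈ [2.0, 1.9964, 1.9857, 1.9679, 1.943, 1.9111, 1.8725, 1.8271, 1.7752, 1.7169, 1.6525, 1.5821, 1.5061, 1.4248, 1.3383, 1.247, 1.1512, 1.0514, 0.9477, 0.8407, 0.7307, 0.618, 0.5032, 0.3865, 0.2685, 0.1495, 0.0299, -0.0897, -0.2091, -0.3276, -0.445, -0.5609, -0.6747, -0.7861, -0.8946, -1.0, -1.1018, -1.1996, -1.2932, -1.3821, -1.4661, -1.5448, -1.618, -1.6854, -1.7468, -1.8019, -1.8506, -1.8927, -1.9279, -1.9563, -1.9777, -1.9919, -1.9991].
λ_max=2, λ_min=-2*cos(pi/105); ϑ = −105·λ_min/(λ_max−λ_min) = 105*cos(pi/105)/(cos(pi/105) + 1).
= 52.488249… (decimal).
52 ≤ 105*cos(pi/105)/(cos(pi/105) + 1) ≤ 53: both strict.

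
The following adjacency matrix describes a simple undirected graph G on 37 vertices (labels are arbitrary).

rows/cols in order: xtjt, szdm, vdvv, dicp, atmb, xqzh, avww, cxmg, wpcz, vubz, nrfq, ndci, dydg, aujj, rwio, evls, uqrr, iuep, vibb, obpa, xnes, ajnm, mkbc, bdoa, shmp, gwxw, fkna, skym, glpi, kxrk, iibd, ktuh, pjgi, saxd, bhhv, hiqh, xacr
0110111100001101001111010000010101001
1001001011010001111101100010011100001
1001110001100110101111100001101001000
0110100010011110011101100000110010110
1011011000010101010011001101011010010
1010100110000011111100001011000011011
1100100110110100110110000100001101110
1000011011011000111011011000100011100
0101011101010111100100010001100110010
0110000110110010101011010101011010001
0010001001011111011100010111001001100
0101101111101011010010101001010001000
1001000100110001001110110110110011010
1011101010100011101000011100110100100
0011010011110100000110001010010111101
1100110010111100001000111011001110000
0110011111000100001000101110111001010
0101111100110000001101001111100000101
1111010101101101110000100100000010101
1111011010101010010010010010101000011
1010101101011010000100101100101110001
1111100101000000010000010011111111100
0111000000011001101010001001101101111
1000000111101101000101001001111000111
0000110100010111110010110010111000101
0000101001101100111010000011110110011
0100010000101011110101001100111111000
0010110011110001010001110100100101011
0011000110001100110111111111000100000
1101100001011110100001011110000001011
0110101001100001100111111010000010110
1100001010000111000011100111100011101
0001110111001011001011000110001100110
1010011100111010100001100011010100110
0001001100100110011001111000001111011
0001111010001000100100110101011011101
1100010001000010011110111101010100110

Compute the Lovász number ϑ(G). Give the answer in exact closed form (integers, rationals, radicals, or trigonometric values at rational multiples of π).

sqrt(37)

deg(iuep) = 18; N(iuep) = {szdm, dicp, atmb, xqzh, avww, cxmg, nrfq, ndci, vibb, obpa, ajnm, shmp, gwxw, fkna, skym, glpi, bhhv, xacr}.
deg(xtjt) = 18; N(xtjt) = {szdm, vdvv, atmb, xqzh, avww, cxmg, dydg, aujj, evls, vibb, obpa, xnes, ajnm, bdoa, kxrk, ktuh, saxd, xacr}.
Vertex hiqh has 18 neighbors: dicp, atmb, xqzh, avww, wpcz, dydg, uqrr, obpa, mkbc, bdoa, gwxw, skym, kxrk, iibd, pjgi, saxd, bhhv, xacr.
N(xnes) = {xtjt, vdvv, atmb, avww, cxmg, vubz, ndci, dydg, rwio, obpa, mkbc, shmp, gwxw, glpi, iibd, ktuh, pjgi, xacr}, |N(xnes)| = 18.
37-vertex 18-regular graph: SR(37,18,8,9) — a Paley graph.
The 3 distinct eigenvalues: [18.0, 2.54138, -3.54138].
−37·(-sqrt(37)/2 - 1/2) / ((18)−(-sqrt(37)/2 - 1/2)) = sqrt(37) = ϑ(G).
ϑ(G) ≈ 6.08276253.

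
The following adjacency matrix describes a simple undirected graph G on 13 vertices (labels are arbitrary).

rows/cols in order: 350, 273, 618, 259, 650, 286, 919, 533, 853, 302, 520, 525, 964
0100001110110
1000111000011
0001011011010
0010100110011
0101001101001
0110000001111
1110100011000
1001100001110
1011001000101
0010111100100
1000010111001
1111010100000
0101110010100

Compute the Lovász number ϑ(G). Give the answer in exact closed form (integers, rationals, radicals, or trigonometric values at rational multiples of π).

sqrt(13)

N(259) = {618, 650, 533, 853, 525, 964}, |N(259)| = 6.
N(520) = {350, 286, 533, 853, 302, 964}, |N(520)| = 6.
deg(533) = 6; N(533) = {350, 259, 650, 302, 520, 525}.
N(618) = {259, 286, 919, 853, 302, 525}, |N(618)| = 6.
deg(v) = 6 for all v (|V|=13); SR(13,6,2,3) — a Paley graph.
The 3 distinct eigenvalues: [6.0, 1.303, -2.303].
−13·(-sqrt(13)/2 - 1/2) / ((6)−(-sqrt(13)/2 - 1/2)) = sqrt(13) = ϑ(G).
ϑ(G) ≈ 3.605551275.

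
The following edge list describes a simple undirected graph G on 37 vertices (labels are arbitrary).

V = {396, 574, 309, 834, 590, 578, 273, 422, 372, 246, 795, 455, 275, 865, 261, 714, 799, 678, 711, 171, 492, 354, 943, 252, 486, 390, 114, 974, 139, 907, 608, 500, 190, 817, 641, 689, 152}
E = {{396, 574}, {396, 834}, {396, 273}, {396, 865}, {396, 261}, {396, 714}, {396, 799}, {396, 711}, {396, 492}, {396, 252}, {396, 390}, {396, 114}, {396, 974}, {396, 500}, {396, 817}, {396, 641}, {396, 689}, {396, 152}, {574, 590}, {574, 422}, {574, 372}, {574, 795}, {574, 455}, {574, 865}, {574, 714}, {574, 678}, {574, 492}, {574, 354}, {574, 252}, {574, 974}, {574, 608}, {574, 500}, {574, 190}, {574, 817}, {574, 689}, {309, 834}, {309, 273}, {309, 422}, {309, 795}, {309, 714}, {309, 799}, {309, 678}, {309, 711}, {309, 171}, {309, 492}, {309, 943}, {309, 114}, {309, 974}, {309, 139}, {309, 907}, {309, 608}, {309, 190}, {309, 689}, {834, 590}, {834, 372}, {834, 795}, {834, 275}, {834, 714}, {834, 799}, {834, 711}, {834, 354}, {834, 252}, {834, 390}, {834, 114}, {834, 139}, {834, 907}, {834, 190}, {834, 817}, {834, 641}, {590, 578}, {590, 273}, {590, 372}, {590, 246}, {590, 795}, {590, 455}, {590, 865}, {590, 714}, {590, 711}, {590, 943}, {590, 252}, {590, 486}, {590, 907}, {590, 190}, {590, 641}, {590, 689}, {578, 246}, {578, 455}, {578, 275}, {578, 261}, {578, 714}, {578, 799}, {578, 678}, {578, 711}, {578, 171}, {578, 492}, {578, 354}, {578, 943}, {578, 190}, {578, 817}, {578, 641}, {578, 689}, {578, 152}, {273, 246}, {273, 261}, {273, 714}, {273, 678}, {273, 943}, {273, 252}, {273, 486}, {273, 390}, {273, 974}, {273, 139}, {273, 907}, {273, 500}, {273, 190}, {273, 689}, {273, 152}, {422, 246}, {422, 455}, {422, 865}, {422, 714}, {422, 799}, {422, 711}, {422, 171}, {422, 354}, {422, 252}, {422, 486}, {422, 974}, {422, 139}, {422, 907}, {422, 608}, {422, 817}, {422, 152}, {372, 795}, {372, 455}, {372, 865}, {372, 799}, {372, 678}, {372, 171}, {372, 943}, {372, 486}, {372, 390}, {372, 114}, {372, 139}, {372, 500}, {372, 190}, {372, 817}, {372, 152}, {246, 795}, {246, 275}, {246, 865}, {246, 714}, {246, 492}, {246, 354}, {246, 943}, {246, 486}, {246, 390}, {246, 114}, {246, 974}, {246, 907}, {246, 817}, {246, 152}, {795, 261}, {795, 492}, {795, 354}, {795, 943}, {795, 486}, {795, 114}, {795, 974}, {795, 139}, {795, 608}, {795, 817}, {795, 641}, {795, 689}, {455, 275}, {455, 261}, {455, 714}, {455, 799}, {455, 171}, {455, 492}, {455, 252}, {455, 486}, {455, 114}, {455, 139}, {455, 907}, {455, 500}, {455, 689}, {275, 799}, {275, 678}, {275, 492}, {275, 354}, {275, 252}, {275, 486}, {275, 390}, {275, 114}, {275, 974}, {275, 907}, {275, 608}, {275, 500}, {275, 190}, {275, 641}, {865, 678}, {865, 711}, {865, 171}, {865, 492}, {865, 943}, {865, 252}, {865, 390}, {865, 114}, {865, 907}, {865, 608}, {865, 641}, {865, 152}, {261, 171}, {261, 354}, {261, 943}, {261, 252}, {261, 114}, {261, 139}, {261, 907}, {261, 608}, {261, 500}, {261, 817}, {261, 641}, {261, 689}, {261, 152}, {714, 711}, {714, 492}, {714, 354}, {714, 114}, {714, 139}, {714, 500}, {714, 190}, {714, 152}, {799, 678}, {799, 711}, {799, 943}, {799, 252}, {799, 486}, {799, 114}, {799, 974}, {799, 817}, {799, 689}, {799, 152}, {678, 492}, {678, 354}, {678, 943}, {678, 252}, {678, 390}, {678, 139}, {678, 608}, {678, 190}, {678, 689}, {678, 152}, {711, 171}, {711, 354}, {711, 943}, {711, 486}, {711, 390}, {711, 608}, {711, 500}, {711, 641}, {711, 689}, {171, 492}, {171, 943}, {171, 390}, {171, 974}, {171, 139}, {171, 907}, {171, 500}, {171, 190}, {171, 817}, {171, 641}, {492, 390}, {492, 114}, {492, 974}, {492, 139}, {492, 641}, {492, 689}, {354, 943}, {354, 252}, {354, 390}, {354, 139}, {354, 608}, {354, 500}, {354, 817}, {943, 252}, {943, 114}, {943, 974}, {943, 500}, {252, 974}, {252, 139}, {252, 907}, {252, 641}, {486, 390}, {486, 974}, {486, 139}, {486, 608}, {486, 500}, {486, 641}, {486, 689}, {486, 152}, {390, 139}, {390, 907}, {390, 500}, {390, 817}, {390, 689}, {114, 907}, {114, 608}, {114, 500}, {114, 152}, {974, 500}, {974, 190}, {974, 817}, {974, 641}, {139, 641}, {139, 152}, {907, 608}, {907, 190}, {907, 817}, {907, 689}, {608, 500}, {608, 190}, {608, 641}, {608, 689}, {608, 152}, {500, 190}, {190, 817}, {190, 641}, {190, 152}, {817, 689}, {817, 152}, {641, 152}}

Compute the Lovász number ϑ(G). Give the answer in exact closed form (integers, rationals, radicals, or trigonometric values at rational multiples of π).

sqrt(37)

Vertex 252 has 18 neighbors: 396, 574, 834, 590, 273, 422, 455, 275, 865, 261, 799, 678, 354, 943, 974, 139, 907, 641.
deg(171) = 18; N(171) = {309, 578, 422, 372, 455, 865, 261, 711, 492, 943, 390, 974, 139, 907, 500, 190, 817, 641}.
Vertex 608 has 18 neighbors: 574, 309, 422, 795, 275, 865, 261, 678, 711, 354, 486, 114, 907, 500, 190, 641, 689, 152.
deg(711) = 18; N(711) = {396, 309, 834, 590, 578, 422, 865, 714, 799, 171, 354, 943, 486, 390, 608, 500, 641, 689}.
G on 37 vertices is 18-regular; Paley(37): SR with (k,λ,μ)=(18,8,9).
The 3 distinct eigenvalues: [18.0, 2.541, -3.541].
Lovász (edge-transitive): ϑ = −37·(-sqrt(37)/2 - 1/2)/((18)−(-sqrt(37)/2 - 1/2)) = sqrt(37).
ϑ(G) ≈ 6.082763.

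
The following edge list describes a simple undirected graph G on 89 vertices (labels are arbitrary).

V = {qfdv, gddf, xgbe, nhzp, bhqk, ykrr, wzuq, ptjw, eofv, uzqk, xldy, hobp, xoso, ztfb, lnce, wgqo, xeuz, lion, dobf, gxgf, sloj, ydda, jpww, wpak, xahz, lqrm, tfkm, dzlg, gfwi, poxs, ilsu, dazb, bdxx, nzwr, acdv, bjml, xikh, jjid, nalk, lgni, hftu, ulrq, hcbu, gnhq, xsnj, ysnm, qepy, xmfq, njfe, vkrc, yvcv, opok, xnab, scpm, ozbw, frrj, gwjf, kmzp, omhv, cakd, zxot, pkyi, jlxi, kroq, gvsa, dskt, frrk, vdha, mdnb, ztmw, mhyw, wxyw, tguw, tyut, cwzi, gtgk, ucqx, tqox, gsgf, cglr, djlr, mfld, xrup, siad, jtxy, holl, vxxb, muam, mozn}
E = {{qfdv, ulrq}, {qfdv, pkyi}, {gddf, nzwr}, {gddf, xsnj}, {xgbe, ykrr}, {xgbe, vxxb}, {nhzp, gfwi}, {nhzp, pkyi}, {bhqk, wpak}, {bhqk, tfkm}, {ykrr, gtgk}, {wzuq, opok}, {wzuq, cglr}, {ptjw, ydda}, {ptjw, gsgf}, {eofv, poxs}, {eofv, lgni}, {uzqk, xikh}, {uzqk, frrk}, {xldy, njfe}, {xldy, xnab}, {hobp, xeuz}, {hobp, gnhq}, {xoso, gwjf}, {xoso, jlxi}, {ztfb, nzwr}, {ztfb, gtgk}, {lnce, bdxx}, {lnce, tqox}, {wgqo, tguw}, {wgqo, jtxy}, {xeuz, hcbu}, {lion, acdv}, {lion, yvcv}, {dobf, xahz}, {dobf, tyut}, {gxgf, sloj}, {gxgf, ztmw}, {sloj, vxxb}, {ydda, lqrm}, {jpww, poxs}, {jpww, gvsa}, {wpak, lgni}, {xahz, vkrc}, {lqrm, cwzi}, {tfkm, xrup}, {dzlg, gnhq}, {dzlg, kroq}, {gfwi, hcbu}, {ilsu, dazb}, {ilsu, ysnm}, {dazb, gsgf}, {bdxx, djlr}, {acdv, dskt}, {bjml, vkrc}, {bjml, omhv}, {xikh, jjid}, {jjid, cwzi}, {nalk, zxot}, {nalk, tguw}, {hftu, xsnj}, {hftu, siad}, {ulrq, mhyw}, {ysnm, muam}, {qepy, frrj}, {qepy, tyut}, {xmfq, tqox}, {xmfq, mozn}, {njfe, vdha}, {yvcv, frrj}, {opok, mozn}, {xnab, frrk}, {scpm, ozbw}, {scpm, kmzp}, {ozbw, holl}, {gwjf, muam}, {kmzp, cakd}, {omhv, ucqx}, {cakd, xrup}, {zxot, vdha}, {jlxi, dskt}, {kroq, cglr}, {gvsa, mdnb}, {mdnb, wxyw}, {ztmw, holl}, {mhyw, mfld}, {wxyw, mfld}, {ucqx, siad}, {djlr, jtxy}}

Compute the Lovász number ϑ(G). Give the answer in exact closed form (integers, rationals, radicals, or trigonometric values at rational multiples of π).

89*cos(pi/89)/(cos(pi/89) + 1)

N(opok) = {wzuq, mozn}, |N(opok)| = 2.
N(wxyw) = {mdnb, mfld}, |N(wxyw)| = 2.
N(ptjw) = {ydda, gsgf}, |N(ptjw)| = 2.
deg(dazb) = 2; N(dazb) = {ilsu, gsgf}.
G on 89 vertices is 2-regular; this is C_{89}, the 89-cycle.
The 45 distinct eigenvalues: [2.0, 1.99502, 1.9801, 1.95531, 1.92078, 1.87669, 1.82324, 1.76071, 1.68941, 1.60969, 1.52196, 1.42664, 1.32421, 1.21519, 1.10011, 0.97955, 0.85411, 0.72442, 0.59112, 0.45487, 0.31635, 0.17626, 0.0353, -0.10585, -0.24646, -0.38585, -0.52332, -0.65818, -0.78976, -0.9174, -1.04048, -1.15837, -1.27049, -1.37628, -1.47522, -1.5668, -1.65058, -1.72614, -1.79309, -1.85112, -1.89992, -1.93926, -1.96893, -1.9888, -1.99875].
ϑ = −N·λ_min/(λ_max−λ_min) = −89·(-2*cos(pi/89))/(2−(-2*cos(pi/89))) = 89*cos(pi/89)/(cos(pi/89) + 1).
= 44.4861… (decimal).
Lovász sandwich 44 ≤ 89*cos(pi/89)/(cos(pi/89) + 1) ≤ 45: both strict.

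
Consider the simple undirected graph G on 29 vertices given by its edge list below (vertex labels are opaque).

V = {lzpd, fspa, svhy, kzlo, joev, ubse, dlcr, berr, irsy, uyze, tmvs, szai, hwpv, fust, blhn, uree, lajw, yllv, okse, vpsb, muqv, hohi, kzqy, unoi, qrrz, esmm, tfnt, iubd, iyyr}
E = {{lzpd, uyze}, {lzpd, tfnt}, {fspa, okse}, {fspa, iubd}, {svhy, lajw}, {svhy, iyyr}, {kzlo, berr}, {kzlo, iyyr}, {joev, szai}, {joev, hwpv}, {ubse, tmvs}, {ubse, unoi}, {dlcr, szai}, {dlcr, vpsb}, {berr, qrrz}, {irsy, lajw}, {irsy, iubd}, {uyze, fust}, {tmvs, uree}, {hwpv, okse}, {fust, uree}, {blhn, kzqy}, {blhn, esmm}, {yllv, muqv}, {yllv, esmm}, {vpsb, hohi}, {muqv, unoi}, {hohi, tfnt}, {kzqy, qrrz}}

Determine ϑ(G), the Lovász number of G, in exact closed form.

29*cos(pi/29)/(cos(pi/29) + 1)

N(tfnt) = {lzpd, hohi}, |N(tfnt)| = 2.
deg(iyyr) = 2; N(iyyr) = {svhy, kzlo}.
N(szai) = {joev, dlcr}, |N(szai)| = 2.
N(blhn) = {kzqy, esmm}, |N(blhn)| = 2.
deg(v) = 2 for all v (|V|=29); a single 29-cycle (edge-transitive).
spec(A) ≈ [2.0, 1.953241, 1.815151, 1.592186, 1.294773, 0.936817, 0.535057, 0.108278, -0.323564, -0.740276, -1.122374, -1.451991, -1.713714, -1.895306, -1.988276] (distinct, 6 d.p.).
Lovász: ϑ = −29(-2*cos(pi/29))/(2+-(-1)*2*cos(pi/29)) = 29*cos(pi/29)/(cos(pi/29) + 1).
Numerically 14.4573753.
14 ≤ 29*cos(pi/29)/(cos(pi/29) + 1) ≤ 15: both strict.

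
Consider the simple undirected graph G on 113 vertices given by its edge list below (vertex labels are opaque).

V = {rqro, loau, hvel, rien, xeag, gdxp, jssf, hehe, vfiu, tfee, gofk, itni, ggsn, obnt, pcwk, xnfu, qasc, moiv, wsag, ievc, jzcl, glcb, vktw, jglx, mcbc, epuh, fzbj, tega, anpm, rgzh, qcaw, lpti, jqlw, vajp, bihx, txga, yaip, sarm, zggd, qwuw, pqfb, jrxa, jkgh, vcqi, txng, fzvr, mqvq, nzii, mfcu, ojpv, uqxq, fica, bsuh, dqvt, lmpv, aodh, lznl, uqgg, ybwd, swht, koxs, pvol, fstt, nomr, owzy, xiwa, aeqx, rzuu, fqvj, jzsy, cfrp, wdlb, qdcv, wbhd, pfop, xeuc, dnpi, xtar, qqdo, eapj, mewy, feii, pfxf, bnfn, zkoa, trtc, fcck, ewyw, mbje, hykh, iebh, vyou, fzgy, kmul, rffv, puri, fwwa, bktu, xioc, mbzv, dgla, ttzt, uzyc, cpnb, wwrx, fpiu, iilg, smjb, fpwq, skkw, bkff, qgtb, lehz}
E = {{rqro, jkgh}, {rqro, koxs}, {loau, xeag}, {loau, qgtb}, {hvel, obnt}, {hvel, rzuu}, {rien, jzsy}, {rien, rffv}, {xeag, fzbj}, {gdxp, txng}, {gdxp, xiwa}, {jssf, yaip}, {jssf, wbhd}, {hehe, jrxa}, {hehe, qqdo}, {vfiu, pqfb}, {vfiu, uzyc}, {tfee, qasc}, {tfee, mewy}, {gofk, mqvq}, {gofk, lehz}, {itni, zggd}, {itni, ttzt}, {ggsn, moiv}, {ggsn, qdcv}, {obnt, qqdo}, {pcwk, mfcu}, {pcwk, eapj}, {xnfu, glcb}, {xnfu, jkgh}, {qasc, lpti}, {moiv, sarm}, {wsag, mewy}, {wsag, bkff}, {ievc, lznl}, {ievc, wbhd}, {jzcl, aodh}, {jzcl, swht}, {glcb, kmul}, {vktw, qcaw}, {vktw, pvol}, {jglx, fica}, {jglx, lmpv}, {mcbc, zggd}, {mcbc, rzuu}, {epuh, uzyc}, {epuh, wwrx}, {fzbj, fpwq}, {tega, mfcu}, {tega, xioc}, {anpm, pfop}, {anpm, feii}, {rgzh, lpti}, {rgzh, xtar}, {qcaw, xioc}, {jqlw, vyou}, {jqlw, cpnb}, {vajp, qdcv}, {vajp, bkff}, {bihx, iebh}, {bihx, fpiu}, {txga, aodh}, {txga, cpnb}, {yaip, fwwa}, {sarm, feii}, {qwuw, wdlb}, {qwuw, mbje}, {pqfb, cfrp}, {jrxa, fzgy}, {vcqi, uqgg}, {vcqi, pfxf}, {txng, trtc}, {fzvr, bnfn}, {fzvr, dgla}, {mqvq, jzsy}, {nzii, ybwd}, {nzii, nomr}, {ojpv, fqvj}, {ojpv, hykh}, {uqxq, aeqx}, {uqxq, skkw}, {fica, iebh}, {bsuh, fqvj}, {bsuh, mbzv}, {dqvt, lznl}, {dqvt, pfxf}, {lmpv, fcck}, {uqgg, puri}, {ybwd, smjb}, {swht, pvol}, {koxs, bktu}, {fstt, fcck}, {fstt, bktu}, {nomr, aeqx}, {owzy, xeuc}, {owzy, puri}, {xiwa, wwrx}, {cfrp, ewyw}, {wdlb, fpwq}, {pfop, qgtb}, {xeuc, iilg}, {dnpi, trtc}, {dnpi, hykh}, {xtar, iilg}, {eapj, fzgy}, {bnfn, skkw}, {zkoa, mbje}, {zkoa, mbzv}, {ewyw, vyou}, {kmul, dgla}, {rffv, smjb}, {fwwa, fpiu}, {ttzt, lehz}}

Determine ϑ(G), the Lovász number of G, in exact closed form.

113*cos(pi/113)/(cos(pi/113) + 1)

N(pcwk) = {mfcu, eapj}, |N(pcwk)| = 2.
N(itni) = {zggd, ttzt}, |N(itni)| = 2.
N(iebh) = {bihx, fica}, |N(iebh)| = 2.
deg(fwwa) = 2; N(fwwa) = {yaip, fpiu}.
2-regular, N=113; connected 2-regular on 113 ⇒ C_{113}.
The 57 distinct eigenvalues: [2.0, 1.99691, 1.98765, 1.97224, 1.95074, 1.9232, 1.88973, 1.85041, 1.80537, 1.75475, 1.69871, 1.63742, 1.57106, 1.49985, 1.42401, 1.34376, 1.25936, 1.17107, 1.07915, 0.98391, 0.88562, 0.78459, 0.68114, 0.57558, 0.46824, 0.35946, 0.24956, 0.1389, 0.0278, -0.08338, -0.1943, -0.30463, -0.41401, -0.52211, -0.6286, -0.73315, -0.83543, -0.93512, -1.03193, -1.12555, -1.21568, -1.30206, -1.38442, -1.4625, -1.53605, -1.60486, -1.66871, -1.7274, -1.78075, -1.8286, -1.87079, -1.9072, -1.93772, -1.96225, -1.98071, -1.99305, -1.99923].
Lovász: ϑ = −113(-2*cos(pi/113))/(2+-(-1)*2*cos(pi/113)) = 113*cos(pi/113)/(cos(pi/113) + 1).
Numerically 56.48908.
α=56, χ(Ḡ)=57; ϑ=113*cos(pi/113)/(cos(pi/113) + 1) lies between (both strict).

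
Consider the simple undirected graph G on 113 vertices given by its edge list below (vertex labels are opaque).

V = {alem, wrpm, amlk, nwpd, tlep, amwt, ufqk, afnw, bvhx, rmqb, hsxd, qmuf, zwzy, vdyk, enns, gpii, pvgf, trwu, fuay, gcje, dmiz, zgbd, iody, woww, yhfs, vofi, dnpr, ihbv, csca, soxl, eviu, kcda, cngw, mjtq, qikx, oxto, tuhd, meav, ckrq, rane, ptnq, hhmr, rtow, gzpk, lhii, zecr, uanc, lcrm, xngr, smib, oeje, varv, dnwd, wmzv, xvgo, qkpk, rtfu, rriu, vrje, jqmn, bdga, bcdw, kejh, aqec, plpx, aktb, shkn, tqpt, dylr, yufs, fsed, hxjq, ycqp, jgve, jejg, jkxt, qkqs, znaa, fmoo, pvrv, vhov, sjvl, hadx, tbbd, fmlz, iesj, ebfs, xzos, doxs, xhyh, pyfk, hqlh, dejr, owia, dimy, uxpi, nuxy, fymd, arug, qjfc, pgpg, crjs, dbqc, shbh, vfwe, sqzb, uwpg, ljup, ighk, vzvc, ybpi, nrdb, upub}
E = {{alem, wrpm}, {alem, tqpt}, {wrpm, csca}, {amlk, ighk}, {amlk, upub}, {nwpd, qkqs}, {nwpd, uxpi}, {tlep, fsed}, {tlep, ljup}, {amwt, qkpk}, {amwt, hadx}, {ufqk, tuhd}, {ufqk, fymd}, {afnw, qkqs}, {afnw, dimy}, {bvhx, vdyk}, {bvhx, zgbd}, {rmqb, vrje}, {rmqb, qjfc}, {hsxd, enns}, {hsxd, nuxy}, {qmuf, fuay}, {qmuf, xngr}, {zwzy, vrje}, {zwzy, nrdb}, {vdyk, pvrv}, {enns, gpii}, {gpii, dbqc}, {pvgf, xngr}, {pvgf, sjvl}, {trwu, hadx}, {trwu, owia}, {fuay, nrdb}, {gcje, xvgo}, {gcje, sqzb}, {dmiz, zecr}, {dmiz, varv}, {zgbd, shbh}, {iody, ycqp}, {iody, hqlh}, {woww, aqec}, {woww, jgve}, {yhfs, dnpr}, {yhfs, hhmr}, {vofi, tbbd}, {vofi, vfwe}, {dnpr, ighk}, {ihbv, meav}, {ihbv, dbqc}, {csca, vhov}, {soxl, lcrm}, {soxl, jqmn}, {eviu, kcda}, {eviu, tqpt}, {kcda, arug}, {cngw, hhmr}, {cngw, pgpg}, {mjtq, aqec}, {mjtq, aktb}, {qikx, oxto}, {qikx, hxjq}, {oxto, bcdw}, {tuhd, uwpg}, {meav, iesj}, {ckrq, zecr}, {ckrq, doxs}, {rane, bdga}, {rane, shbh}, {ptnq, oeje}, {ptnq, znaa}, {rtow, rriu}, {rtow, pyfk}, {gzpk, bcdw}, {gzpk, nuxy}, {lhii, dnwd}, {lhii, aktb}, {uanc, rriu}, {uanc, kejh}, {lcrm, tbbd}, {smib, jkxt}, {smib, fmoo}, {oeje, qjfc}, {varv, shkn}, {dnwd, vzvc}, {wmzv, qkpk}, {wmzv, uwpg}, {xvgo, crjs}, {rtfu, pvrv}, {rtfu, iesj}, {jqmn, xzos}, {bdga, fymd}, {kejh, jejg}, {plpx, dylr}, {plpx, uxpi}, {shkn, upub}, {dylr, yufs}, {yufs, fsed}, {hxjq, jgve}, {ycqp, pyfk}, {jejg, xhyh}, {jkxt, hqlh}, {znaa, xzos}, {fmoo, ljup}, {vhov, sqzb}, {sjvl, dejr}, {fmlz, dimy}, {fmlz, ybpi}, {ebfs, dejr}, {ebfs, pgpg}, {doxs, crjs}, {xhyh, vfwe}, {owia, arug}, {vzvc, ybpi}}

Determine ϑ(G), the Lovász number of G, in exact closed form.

Vertex uxpi has 2 neighbors: nwpd, plpx.
N(dbqc) = {gpii, ihbv}, |N(dbqc)| = 2.
deg(xhyh) = 2; N(xhyh) = {jejg, vfwe}.
deg(lcrm) = 2; N(lcrm) = {soxl, tbbd}.
Every vertex has degree 2 (N=113); connected 2-regular on 113 ⇒ C_{113}.
Distinct eigenvalues (to 4 d.p.): [2.0, 1.9969, 1.9876, 1.9722, 1.9507, 1.9232, 1.8897, 1.8504, 1.8054, 1.7548, 1.6987, 1.6374, 1.5711, 1.4999, 1.424, 1.3438, 1.2594, 1.1711, 1.0792, 0.9839, 0.8856, 0.7846, 0.6811, 0.5756, 0.4682, 0.3595, 0.2496, 0.1389, 0.0278, -0.0834, -0.1943, -0.3046, -0.414, -0.5221, -0.6286, -0.7331, -0.8354, -0.9351, -1.0319, -1.1255, -1.2157, -1.3021, -1.3844, -1.4625, -1.5361, -1.6049, -1.6687, -1.7274, -1.7807, -1.8286, -1.8708, -1.9072, -1.9377, -1.9622, -1.9807, -1.993, -1.9992].
Lovász (edge-transitive): ϑ = −113·(-2*cos(pi/113))/((2)−(-2*cos(pi/113))) = 113*cos(pi/113)/(cos(pi/113) + 1).
≈ 56.48908089 (to 8 d.p.).
56 ≤ 113*cos(pi/113)/(cos(pi/113) + 1) ≤ 57: both strict.

113*cos(pi/113)/(cos(pi/113) + 1)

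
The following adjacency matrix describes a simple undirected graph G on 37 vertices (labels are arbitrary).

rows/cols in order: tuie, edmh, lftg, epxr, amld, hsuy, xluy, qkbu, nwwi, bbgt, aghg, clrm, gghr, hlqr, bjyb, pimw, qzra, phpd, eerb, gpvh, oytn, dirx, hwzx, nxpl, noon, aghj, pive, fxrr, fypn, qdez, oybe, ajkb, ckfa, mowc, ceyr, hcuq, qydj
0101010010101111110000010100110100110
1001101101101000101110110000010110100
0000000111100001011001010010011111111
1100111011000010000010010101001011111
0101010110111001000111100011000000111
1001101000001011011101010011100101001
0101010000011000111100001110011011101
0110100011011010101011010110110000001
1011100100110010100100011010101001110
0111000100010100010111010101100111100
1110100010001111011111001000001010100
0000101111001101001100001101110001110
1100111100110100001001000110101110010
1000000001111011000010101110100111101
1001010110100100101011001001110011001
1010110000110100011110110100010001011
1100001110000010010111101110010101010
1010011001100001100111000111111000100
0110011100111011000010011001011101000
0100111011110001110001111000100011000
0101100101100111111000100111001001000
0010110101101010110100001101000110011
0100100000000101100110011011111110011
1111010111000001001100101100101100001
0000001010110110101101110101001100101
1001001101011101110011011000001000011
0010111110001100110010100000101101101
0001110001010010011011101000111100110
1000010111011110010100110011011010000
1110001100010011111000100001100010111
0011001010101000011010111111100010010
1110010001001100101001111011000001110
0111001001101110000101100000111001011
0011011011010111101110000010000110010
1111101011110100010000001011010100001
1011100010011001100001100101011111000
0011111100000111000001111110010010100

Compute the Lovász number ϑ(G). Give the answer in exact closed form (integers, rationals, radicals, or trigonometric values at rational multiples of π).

sqrt(37)

deg(oytn) = 18; N(oytn) = {edmh, epxr, amld, qkbu, bbgt, aghg, hlqr, bjyb, pimw, qzra, phpd, eerb, hwzx, aghj, pive, fxrr, oybe, mowc}.
deg(mowc) = 18; N(mowc) = {lftg, epxr, hsuy, xluy, nwwi, bbgt, clrm, hlqr, bjyb, pimw, qzra, eerb, gpvh, oytn, pive, ajkb, ckfa, hcuq}.
Vertex aghj has 18 neighbors: tuie, epxr, xluy, qkbu, bbgt, clrm, gghr, hlqr, pimw, qzra, phpd, oytn, dirx, nxpl, noon, oybe, hcuq, qydj.
deg(edmh) = 18; N(edmh) = {tuie, epxr, amld, xluy, qkbu, bbgt, aghg, gghr, qzra, eerb, gpvh, oytn, hwzx, nxpl, qdez, ajkb, ckfa, ceyr}.
Regular of degree 18 on 37 vertices: strongly regular (37,18,8,9).
A has 3 distinct eigenvalues ≈ [18.0, 2.5414, -3.5414].
λ_max=18, λ_min=-sqrt(37)/2 - 1/2; ϑ = −37·λ_min/(λ_max−λ_min) = sqrt(37).
≈ 6.082762530 (to 9 d.p.).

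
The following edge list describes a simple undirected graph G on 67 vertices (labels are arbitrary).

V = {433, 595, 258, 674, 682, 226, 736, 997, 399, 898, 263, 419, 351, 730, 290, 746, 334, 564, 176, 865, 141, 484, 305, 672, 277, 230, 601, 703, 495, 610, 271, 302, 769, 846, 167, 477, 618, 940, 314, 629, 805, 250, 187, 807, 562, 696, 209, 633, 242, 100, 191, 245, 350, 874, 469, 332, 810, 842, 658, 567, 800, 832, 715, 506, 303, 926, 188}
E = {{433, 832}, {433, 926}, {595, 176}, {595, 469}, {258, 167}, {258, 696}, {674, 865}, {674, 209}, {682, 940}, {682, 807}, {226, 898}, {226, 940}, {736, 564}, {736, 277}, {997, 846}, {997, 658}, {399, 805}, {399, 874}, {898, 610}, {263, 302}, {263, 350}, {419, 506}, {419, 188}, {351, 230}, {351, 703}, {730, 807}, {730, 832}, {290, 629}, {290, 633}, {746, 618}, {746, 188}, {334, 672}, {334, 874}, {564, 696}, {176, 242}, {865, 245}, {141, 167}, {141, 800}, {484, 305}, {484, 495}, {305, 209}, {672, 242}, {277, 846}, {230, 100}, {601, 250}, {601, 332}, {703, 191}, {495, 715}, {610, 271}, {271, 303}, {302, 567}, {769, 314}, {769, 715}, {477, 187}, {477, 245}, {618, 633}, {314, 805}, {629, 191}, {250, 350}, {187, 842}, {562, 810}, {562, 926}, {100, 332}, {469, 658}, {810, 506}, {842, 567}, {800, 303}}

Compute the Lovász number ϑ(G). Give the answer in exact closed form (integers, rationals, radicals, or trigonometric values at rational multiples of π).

N(167) = {258, 141}, |N(167)| = 2.
deg(334) = 2; N(334) = {672, 874}.
N(176) = {595, 242}, |N(176)| = 2.
Vertex 898 has 2 neighbors: 226, 610.
2-regular, N=67; a single 67-cycle (edge-transitive).
The 34 distinct eigenvalues: [2.0, 1.991212, 1.964925, 1.92137, 1.860931, 1.784137, 1.691664, 1.584325, 1.463063, 1.328943, 1.183144, 1.026948, 0.861727, 0.688934, 0.510086, 0.326755, 0.140552, -0.046885, -0.233911, -0.418881, -0.600169, -0.776184, -0.945377, -1.106262, -1.257426, -1.397539, -1.52537, -1.639797, -1.739813, -1.824539, -1.893231, -1.945286, -1.980245, -1.997802].
ϑ = −N·λ_min/(λ_max−λ_min) = −67·(-2*cos(pi/67))/(2−(-2*cos(pi/67))) = 67*cos(pi/67)/(cos(pi/67) + 1).
≈ 33.48158 (to 5 d.p.).
Lovász sandwich 33 ≤ 67*cos(pi/67)/(cos(pi/67) + 1) ≤ 34: both strict.

67*cos(pi/67)/(cos(pi/67) + 1)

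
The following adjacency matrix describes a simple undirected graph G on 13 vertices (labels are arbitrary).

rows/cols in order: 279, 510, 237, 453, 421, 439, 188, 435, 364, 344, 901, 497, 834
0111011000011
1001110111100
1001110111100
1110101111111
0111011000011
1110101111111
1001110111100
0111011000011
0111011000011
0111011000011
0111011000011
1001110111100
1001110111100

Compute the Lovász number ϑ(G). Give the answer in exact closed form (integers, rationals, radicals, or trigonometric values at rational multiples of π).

N(510) = {279, 453, 421, 439, 435, 364, 344, 901}, |N(510)| = 8.
deg(439) = 11; N(439) = {279, 510, 237, 421, 188, 435, 364, 344, 901, 497, 834}.
N(279) = {510, 237, 453, 439, 188, 497, 834}, |N(279)| = 7.
Vertex 901 has 7 neighbors: 510, 237, 453, 439, 188, 497, 834.
Complete multipartite on [6, 5, 2]: sandwich collapses at ϑ=6.
≈ 6.00000 (to 5 d.p.).
6 ≤ 6 ≤ 6: collapsed.

6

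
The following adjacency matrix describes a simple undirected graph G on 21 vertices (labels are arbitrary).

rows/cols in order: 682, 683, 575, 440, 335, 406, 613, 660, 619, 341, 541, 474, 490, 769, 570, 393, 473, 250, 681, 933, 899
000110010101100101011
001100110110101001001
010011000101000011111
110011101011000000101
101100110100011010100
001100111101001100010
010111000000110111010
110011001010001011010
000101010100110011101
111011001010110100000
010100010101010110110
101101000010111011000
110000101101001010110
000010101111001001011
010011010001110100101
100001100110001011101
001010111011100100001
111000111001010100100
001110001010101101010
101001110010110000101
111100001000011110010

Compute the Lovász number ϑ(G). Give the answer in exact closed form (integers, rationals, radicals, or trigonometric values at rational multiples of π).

N(341) = {682, 683, 575, 335, 406, 619, 541, 490, 769, 393}, |N(341)| = 10.
Vertex 933 has 10 neighbors: 682, 575, 406, 613, 660, 541, 490, 769, 681, 899.
N(335) = {682, 575, 440, 613, 660, 341, 769, 570, 473, 681}, |N(335)| = 10.
deg(769) = 10; N(769) = {335, 613, 619, 341, 541, 474, 570, 250, 933, 899}.
Regular of degree 10 on 21 vertices: Kneser-type, 2-subsets of [7].
The 3 distinct eigenvalues: [10.0, 1.0, -4.0].
Lovász (edge-transitive): ϑ = −21·(-4)/((10)−(-4)) = 6.
≈ 6.00000 (to 5 d.p.).

6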